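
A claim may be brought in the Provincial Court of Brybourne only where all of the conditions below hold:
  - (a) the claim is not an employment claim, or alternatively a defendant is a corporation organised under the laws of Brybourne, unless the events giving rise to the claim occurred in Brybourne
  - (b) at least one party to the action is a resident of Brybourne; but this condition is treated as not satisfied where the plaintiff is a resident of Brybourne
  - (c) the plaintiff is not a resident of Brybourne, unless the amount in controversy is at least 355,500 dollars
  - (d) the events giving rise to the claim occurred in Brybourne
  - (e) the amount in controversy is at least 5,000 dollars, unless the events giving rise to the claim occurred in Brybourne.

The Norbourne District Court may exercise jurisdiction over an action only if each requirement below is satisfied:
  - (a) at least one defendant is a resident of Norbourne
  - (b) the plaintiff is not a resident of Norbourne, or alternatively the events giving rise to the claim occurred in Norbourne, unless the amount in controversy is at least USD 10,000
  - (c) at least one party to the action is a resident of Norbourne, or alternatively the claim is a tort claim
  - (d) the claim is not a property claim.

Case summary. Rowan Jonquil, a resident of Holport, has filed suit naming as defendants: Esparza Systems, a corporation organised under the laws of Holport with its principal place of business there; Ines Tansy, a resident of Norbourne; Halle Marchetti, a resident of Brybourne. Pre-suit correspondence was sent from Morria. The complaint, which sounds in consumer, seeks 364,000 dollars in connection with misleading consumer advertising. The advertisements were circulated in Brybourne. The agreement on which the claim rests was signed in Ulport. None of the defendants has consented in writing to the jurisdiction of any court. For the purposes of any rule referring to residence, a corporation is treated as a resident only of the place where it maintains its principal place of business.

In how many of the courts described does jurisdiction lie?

The Provincial Court of Brybourne:
  (a) The claim is a consumer claim, not an employment claim, so one alternative holds. Met.
  (b) Halle Marchetti resides in Brybourne. And the carve-out is inapplicable — the plaintiff resides in Holport, not Brybourne. Met.
  (c) The plaintiff resides in Holport, which is not Brybourne. Met.
  (d) The operative events occurred in Brybourne. Condition met.
  (e) The amount in controversy is USD 364,000, which meets the $5,000 floor. Condition met.
  → Jurisdiction lies.
The Norbourne District Court:
  (a) Ines Tansy resides in Norbourne. Condition met.
  (b) The plaintiff resides in Holport, which is not Norbourne, which satisfies one of the alternatives. Satisfied.
  (c) Ines Tansy resides in Norbourne, so this disjunct is met. Satisfied.
  (d) The claim is a consumer claim, not a property claim. Met.
  → Every requirement is satisfied — jurisdiction.
Courts with jurisdiction: the Provincial Court of Brybourne, the Norbourne District Court — 2 in total.

2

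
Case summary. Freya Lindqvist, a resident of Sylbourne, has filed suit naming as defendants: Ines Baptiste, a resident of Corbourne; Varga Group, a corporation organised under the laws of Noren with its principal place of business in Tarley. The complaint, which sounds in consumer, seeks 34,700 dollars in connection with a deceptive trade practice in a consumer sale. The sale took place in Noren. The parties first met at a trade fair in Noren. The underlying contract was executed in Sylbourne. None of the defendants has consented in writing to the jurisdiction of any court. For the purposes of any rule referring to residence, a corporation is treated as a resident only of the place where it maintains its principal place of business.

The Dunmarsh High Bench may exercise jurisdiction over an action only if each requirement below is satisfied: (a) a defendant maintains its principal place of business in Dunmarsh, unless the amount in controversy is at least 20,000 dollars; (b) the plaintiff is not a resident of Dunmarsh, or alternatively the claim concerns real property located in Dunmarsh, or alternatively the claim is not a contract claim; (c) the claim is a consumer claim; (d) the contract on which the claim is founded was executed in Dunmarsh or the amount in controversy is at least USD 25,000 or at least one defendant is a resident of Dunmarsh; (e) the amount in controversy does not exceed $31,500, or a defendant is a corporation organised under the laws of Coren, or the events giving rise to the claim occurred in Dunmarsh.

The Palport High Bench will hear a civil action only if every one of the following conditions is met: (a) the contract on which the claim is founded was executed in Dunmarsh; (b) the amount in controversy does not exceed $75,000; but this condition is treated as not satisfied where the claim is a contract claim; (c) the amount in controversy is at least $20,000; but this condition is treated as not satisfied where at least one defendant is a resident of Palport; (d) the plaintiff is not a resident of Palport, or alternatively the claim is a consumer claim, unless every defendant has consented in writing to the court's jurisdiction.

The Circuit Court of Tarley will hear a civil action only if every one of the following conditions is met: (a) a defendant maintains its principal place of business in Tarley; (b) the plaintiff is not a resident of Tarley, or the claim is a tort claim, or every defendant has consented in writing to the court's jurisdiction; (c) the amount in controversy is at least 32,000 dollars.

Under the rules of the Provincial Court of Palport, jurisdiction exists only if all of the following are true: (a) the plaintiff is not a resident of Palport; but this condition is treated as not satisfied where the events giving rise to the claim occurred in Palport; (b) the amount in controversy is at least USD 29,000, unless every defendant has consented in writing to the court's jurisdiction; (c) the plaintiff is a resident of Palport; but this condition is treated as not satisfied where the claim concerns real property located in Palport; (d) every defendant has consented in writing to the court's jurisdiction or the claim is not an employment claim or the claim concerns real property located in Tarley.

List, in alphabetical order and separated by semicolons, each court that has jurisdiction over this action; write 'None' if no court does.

The Dunmarsh High Bench:
  (a) The corporate defendant(s) have their principal place of business in Tarley, not Dunmarsh. The proviso rescues it, though: the amount in controversy is $34,700, which meets the USD 20,000 floor. Met.
  (b) The plaintiff resides in Sylbourne, which is not Dunmarsh, so one alternative holds. Condition met.
  (c) The claim is a consumer claim. Met.
  (d) The amount in controversy is $34,700, which meets the USD 25,000 floor, which satisfies one of the alternatives. Met.
  (e) The amount in controversy is $34,700, above the USD 31,500 ceiling; the corporate defendant(s) are organised in Noren, not Coren; the operative events occurred in Noren, not Dunmarsh — every alternative fails. Not met.
  → No jurisdiction.
The Palport High Bench:
  (a) The contract was executed in Sylbourne, not Dunmarsh. Not met.
  (b) The amount in controversy is USD 34,700, within the $75,000 ceiling. The exception is not triggered, since the claim is a consumer claim, not a contract claim. Met.
  (c) The amount in controversy is USD 34,700, which meets the 20,000 dollars floor. The carve-out does not apply: no defendant resides in Palport (they reside in Corbourne, Tarley). Satisfied.
  (d) The plaintiff resides in Sylbourne, which is not Palport, so this disjunct is met. Met.
  → No jurisdiction.
The Circuit Court of Tarley:
  (a) Varga Group has its principal place of business in Tarley. Satisfied.
  (b) The plaintiff resides in Sylbourne, which is not Tarley, so this disjunct is met. Condition met.
  (c) The amount in controversy is $34,700, which meets the $32,000 floor. Condition met.
  → Jurisdiction lies.
The Provincial Court of Palport:
  (a) The plaintiff resides in Sylbourne, which is not Palport. The carve-out does not apply: the operative events occurred in Noren, not Palport. Condition met.
  (b) The amount in controversy is 34,700 dollars, which meets the 29,000 dollars floor. Satisfied.
  (c) The plaintiff resides in Sylbourne, not Palport. Not satisfied.
  (d) The claim is a consumer claim, not an employment claim, so this disjunct is met. Condition met.
  → Not every requirement is met — no jurisdiction.

the Circuit Court of Tarley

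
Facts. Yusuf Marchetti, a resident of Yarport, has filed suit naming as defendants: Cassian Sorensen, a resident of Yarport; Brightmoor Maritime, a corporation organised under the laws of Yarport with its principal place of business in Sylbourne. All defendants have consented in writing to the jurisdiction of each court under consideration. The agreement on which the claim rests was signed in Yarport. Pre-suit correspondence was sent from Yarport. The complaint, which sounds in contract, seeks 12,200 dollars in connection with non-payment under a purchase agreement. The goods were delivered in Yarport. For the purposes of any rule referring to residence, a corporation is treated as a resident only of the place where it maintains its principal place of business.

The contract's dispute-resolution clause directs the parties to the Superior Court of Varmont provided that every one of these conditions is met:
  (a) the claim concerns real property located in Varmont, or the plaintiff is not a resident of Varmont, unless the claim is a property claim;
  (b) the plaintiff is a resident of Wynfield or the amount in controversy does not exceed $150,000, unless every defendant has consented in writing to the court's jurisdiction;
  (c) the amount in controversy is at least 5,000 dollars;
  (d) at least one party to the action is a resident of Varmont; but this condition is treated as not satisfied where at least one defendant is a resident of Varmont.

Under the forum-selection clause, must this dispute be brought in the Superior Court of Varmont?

No

The Superior Court of Varmont:
  (a) The plaintiff resides in Yarport, which is not Varmont — that alternative is enough. Condition met.
  (b) The amount in controversy is 12,200 dollars, within the $150,000 ceiling — that alternative is enough. Satisfied.
  (c) The amount in controversy is USD 12,200, which meets the $5,000 floor. Condition met.
  (d) No party resides in Varmont. Condition not met.
  → The clause does not apply.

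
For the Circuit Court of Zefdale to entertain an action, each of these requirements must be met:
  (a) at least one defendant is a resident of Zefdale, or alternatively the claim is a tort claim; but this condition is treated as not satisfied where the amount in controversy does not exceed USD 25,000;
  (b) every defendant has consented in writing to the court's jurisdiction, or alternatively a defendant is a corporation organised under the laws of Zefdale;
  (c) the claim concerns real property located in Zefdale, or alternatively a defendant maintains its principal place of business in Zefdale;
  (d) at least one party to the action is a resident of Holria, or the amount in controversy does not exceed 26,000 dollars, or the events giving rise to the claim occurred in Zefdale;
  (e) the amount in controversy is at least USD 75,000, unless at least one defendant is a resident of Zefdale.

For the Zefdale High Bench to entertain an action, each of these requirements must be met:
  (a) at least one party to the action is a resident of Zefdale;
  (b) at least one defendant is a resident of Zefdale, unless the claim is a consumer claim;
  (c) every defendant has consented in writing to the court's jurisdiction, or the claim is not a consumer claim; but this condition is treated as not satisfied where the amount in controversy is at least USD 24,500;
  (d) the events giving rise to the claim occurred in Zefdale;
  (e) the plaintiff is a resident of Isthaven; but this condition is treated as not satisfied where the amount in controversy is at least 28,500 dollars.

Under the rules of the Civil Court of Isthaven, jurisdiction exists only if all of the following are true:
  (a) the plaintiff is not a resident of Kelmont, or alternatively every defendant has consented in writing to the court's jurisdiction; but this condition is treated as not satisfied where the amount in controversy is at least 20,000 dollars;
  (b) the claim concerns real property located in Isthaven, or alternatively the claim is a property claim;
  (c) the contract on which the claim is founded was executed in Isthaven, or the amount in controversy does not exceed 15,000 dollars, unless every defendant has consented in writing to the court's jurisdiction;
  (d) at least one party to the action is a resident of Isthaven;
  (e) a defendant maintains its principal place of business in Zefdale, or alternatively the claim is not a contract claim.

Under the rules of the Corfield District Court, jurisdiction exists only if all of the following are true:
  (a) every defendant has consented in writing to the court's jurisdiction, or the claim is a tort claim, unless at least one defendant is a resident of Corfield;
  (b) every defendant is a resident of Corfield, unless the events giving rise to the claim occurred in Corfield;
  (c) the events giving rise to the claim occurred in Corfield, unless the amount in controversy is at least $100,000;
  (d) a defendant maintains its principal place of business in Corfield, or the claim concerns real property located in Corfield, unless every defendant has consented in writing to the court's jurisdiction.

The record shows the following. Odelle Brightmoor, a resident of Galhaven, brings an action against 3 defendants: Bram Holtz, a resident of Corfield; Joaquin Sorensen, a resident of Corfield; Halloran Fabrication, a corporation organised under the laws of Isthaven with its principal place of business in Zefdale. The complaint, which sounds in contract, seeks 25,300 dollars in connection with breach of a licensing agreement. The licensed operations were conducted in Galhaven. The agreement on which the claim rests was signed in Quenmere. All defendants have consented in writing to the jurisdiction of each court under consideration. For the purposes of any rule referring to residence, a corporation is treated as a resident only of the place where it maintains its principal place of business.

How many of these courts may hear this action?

The Circuit Court of Zefdale:
  (a) Halloran Fabrication resides in Zefdale, so this disjunct is met. The exception is not triggered, since the amount in controversy is 25,300 dollars, above the USD 25,000 ceiling. Satisfied.
  (b) Every defendant has filed written consent, which satisfies one of the alternatives. Met.
  (c) Halloran Fabrication has its principal place of business in Zefdale, so one alternative holds. Satisfied.
  (d) The amount in controversy is 25,300 dollars, within the 26,000 dollars ceiling, so one alternative holds. Condition met.
  (e) The amount in controversy is $25,300, below the USD 75,000 floor. But Halloran Fabrication resides in Zefdale, and the 'unless' clause therefore excuses the requirement. Satisfied.
  → Jurisdiction lies.
The Zefdale High Bench:
  (a) Halloran Fabrication resides in Zefdale. Condition met.
  (b) Halloran Fabrication resides in Zefdale. Condition met.
  (c) Every defendant has filed written consent, which satisfies one of the alternatives. But the amount in controversy is USD 25,300, which meets the $24,500 floor, triggering the carve-out and defeating this condition. Fails.
  (d) The operative events occurred in Galhaven, not Zefdale. Fails.
  (e) The plaintiff resides in Galhaven, not Isthaven. Fails.
  → No jurisdiction.
The Civil Court of Isthaven:
  (a) The plaintiff resides in Galhaven, which is not Kelmont, which satisfies one of the alternatives. However, the amount in controversy is USD 25,300, which meets the USD 20,000 floor, which falls within the stated exception and so defeats the condition. Not satisfied.
  (b) The claim does not concern real property; the claim is a contract claim, not a property claim — every alternative fails. Not met.
  (c) The contract was executed in Quenmere, not Isthaven; the amount in controversy is 25,300 dollars, above the USD 15,000 ceiling — none of the alternatives is met. The proviso rescues it, though: every defendant has filed written consent. Met.
  (d) No party resides in Isthaven. Condition not met.
  (e) Halloran Fabrication has its principal place of business in Zefdale — that alternative is enough. Condition met.
  → At least one condition fails; no jurisdiction.
The Corfield District Court:
  (a) Every defendant has filed written consent, so one alternative holds. Satisfied.
  (b) The defendants reside as follows — Bram Holtz in Corfield, Joaquin Sorensen in Corfield, Halloran Fabrication in Zefdale — not all in Corfield. And the operative events occurred in Galhaven, not Corfield, so the proviso does not save it. Fails.
  (c) The operative events occurred in Galhaven, not Corfield. The proviso offers no rescue either, since the amount in controversy is 25,300 dollars, below the 100,000 dollars floor. Fails.
  (d) The corporate defendant(s) have their principal place of business in Zefdale, not Corfield; the claim does not concern real property — no alternative holds. The proviso rescues it, though: every defendant has filed written consent. Satisfied.
  → No jurisdiction.
Courts with jurisdiction: the Circuit Court of Zefdale — 1 in total.

1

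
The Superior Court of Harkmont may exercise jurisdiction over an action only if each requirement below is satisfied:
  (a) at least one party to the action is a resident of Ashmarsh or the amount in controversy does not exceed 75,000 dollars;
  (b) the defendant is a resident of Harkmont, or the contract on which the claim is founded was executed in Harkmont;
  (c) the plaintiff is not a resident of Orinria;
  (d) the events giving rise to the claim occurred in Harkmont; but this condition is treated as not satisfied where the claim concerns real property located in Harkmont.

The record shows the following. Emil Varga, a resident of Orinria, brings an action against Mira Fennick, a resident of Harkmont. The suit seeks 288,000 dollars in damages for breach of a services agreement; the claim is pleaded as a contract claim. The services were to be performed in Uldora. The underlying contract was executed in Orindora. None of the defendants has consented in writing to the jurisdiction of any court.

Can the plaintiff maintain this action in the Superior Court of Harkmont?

No

The Superior Court of Harkmont:
  (a) No party resides in Ashmarsh; the amount in controversy is 288,000 dollars, above the USD 75,000 ceiling — none of the alternatives is met. Not met.
  (b) The defendant resides in Harkmont, so one alternative holds. Satisfied.
  (c) The plaintiff resides in Orinria. Not satisfied.
  (d) The operative events occurred in Uldora, not Harkmont. Not satisfied.
  → Not every requirement is met — no jurisdiction.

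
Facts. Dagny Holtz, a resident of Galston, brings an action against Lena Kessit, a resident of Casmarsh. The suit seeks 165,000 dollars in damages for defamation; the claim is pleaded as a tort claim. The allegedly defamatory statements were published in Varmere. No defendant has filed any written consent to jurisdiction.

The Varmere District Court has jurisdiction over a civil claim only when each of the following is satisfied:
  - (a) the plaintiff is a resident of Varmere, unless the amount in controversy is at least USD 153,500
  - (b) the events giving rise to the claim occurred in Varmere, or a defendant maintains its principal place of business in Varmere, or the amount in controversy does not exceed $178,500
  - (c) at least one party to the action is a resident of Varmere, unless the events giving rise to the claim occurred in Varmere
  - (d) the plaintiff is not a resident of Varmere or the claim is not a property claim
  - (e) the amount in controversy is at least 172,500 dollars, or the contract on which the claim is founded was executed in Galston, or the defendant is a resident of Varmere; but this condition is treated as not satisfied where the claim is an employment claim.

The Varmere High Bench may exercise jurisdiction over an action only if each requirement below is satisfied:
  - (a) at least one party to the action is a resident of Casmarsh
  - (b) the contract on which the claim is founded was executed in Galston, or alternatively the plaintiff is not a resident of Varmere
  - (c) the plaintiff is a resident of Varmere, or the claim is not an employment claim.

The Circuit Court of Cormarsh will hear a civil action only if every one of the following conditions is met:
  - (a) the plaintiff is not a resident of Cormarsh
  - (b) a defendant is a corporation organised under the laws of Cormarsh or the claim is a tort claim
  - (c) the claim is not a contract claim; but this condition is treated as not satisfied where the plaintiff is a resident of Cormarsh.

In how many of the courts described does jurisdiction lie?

2

The Varmere District Court:
  (a) The plaintiff resides in Galston, not Varmere. But the amount in controversy is 165,000 dollars, which meets the $153,500 floor, and the 'unless' clause therefore excuses the requirement. Satisfied.
  (b) The operative events occurred in Varmere, so one alternative holds. Condition met.
  (c) No party resides in Varmere. But the operative events occurred in Varmere, and the 'unless' clause therefore excuses the requirement. Condition met.
  (d) The plaintiff resides in Galston, which is not Varmere, which satisfies one of the alternatives. Condition met.
  (e) The amount in controversy is USD 165,000, below the USD 172,500 floor; no contract (and hence no place of execution) is alleged; the defendant resides in Casmarsh, not Varmere — every alternative fails. Condition not met.
  → The court lacks jurisdiction.
The Varmere High Bench:
  (a) Lena Kessit resides in Casmarsh. Condition met.
  (b) The plaintiff resides in Galston, which is not Varmere, so one alternative holds. Met.
  (c) The claim is a tort claim, not an employment claim, so this disjunct is met. Met.
  → All conditions met; jurisdiction exists.
The Circuit Court of Cormarsh:
  (a) The plaintiff resides in Galston, which is not Cormarsh. Met.
  (b) The claim is a tort claim, so one alternative holds. Satisfied.
  (c) The claim is a tort claim, not a contract claim. And the carve-out is inapplicable — the plaintiff resides in Galston, not Cormarsh. Met.
  → The court has jurisdiction.
Courts with jurisdiction: the Varmere High Bench, the Circuit Court of Cormarsh — 2 in total.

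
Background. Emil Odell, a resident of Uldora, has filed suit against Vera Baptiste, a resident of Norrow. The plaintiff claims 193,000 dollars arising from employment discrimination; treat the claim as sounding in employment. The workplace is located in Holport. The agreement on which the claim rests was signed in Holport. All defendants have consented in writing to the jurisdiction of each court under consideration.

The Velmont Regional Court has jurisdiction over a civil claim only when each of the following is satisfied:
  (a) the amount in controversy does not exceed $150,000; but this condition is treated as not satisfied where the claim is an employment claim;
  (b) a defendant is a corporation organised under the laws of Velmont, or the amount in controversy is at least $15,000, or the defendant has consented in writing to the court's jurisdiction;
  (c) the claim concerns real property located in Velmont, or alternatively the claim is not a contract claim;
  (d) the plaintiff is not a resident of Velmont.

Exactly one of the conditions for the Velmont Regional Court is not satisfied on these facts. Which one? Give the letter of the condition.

The Velmont Regional Court:
  (a) The amount in controversy is $193,000, above the $150,000 ceiling. Fails.
  (b) The amount in controversy is $193,000, which meets the $15,000 floor — that alternative is enough. Met.
  (c) The claim is an employment claim, not a contract claim, so this disjunct is met. Satisfied.
  (d) The plaintiff resides in Uldora, which is not Velmont. Met.
Only condition (a) fails.

(a)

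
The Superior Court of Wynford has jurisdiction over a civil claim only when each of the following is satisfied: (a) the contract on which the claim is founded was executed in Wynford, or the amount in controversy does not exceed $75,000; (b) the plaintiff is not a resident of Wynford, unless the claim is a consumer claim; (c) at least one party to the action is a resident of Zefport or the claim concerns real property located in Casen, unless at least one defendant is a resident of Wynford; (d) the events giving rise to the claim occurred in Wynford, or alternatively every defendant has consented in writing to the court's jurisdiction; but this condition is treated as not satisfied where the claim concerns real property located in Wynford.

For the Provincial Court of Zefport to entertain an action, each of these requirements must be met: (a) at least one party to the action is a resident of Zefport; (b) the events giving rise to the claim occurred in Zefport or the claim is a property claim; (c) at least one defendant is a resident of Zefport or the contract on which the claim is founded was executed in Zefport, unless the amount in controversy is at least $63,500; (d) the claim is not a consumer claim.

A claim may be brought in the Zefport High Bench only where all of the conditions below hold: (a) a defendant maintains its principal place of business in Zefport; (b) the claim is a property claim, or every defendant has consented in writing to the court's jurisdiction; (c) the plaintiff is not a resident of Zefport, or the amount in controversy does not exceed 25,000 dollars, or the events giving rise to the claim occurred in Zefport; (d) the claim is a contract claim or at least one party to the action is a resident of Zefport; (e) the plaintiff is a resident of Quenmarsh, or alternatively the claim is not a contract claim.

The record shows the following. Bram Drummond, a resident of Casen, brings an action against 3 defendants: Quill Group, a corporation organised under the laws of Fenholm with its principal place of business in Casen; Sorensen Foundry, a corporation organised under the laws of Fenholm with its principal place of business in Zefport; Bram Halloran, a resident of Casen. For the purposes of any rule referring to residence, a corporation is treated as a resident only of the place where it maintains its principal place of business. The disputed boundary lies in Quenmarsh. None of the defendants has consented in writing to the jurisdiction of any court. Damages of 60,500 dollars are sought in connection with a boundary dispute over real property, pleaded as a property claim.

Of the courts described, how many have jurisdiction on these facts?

The Superior Court of Wynford:
  (a) The amount in controversy is 60,500 dollars, within the 75,000 dollars ceiling, so one alternative holds. Satisfied.
  (b) The plaintiff resides in Casen, which is not Wynford. Satisfied.
  (c) Sorensen Foundry resides in Zefport, which satisfies one of the alternatives. Condition met.
  (d) The operative events occurred in Quenmarsh, not Wynford; no such written consent has been filed — none of the alternatives is met. Not met.
  → The court lacks jurisdiction.
The Provincial Court of Zefport:
  (a) Sorensen Foundry resides in Zefport. Condition met.
  (b) The claim is a property claim, so one alternative holds. Met.
  (c) Sorensen Foundry resides in Zefport, which satisfies one of the alternatives. Met.
  (d) The claim is a property claim, not a consumer claim. Satisfied.
  → Every requirement is satisfied — jurisdiction.
The Zefport High Bench:
  (a) Sorensen Foundry has its principal place of business in Zefport. Condition met.
  (b) The claim is a property claim — that alternative is enough. Met.
  (c) The plaintiff resides in Casen, which is not Zefport, which satisfies one of the alternatives. Met.
  (d) Sorensen Foundry resides in Zefport, so one alternative holds. Satisfied.
  (e) The claim is a property claim, not a contract claim, which satisfies one of the alternatives. Condition met.
  → Jurisdiction lies.
Courts with jurisdiction: the Provincial Court of Zefport, the Zefport High Bench — 2 in total.

2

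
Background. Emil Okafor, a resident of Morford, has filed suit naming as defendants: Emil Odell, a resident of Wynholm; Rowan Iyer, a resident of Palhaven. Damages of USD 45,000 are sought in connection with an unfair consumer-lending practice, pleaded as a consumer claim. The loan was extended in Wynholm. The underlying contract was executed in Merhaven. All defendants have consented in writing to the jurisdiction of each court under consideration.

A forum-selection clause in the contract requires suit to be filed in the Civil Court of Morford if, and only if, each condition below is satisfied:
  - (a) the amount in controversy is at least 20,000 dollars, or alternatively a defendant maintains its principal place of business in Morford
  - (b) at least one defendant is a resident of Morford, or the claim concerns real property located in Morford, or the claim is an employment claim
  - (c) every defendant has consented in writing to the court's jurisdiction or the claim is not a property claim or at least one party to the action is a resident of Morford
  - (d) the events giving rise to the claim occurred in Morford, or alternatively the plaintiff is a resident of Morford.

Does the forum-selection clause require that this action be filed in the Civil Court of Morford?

No

The Civil Court of Morford:
  (a) The amount in controversy is 45,000 dollars, which meets the $20,000 floor, so one alternative holds. Met.
  (b) No defendant resides in Morford (they reside in Wynholm, Palhaven); the claim does not concern real property; the claim is a consumer claim, not an employment claim — every alternative fails. Not satisfied.
  (c) Every defendant has filed written consent, so this disjunct is met. Satisfied.
  (d) The plaintiff resides in Morford, which satisfies one of the alternatives. Satisfied.
  → The clause does not apply.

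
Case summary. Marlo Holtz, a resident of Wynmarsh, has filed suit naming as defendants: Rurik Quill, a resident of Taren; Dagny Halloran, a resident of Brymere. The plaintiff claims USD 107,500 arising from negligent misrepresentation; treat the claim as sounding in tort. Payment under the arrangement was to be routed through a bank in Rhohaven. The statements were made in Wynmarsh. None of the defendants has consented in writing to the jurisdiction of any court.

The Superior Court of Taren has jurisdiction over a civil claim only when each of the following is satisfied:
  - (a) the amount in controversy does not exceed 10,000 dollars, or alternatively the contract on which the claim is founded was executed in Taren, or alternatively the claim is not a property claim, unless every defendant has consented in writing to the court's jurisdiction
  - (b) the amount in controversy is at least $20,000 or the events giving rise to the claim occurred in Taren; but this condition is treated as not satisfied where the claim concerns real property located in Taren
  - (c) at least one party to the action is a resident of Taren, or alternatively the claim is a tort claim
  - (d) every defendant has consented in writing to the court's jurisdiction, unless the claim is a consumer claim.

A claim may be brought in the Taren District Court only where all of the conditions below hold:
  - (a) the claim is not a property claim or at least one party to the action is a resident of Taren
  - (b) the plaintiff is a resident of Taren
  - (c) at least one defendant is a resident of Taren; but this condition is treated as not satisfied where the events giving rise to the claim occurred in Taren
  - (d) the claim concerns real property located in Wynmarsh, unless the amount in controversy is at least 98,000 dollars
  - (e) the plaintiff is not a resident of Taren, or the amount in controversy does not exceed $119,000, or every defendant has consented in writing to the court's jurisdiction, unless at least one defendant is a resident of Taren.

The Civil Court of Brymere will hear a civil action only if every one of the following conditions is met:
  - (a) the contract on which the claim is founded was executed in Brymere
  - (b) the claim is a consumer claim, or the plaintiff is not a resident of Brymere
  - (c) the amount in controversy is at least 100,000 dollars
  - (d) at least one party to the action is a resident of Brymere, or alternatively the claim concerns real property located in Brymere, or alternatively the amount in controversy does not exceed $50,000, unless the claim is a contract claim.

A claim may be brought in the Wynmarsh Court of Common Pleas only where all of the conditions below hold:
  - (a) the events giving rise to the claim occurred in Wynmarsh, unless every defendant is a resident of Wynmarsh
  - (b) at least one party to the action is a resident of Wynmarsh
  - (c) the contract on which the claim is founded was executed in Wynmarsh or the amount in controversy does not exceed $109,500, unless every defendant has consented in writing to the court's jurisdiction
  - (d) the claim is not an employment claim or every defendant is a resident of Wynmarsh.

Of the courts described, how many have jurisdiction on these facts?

The Superior Court of Taren:
  (a) The claim is a tort claim, not a property claim, which satisfies one of the alternatives. Satisfied.
  (b) The amount in controversy is USD 107,500, which meets the $20,000 floor, so this disjunct is met. And the carve-out is inapplicable — the claim does not concern real property. Condition met.
  (c) Rurik Quill resides in Taren, which satisfies one of the alternatives. Met.
  (d) No such written consent has been filed. And the claim is a tort claim, not a consumer claim, so the proviso does not save it. Not met.
  → Not every requirement is met — no jurisdiction.
The Taren District Court:
  (a) The claim is a tort claim, not a property claim, so one alternative holds. Met.
  (b) The plaintiff resides in Wynmarsh, not Taren. Fails.
  (c) Rurik Quill resides in Taren. The exception is not triggered, since the operative events occurred in Wynmarsh, not Taren. Met.
  (d) The claim does not concern real property. However, the amount in controversy is USD 107,500, which meets the 98,000 dollars floor, so the 'unless' proviso supplies this condition. Met.
  (e) The plaintiff resides in Wynmarsh, which is not Taren, so this disjunct is met. Condition met.
  → Not every requirement is met — no jurisdiction.
The Civil Court of Brymere:
  (a) No contract (and hence no place of execution) is alleged. Not met.
  (b) The plaintiff resides in Wynmarsh, which is not Brymere — that alternative is enough. Condition met.
  (c) The amount in controversy is 107,500 dollars, which meets the USD 100,000 floor. Condition met.
  (d) Dagny Halloran resides in Brymere, so this disjunct is met. Condition met.
  → The court lacks jurisdiction.
The Wynmarsh Court of Common Pleas:
  (a) The operative events occurred in Wynmarsh. Satisfied.
  (b) Marlo Holtz resides in Wynmarsh. Condition met.
  (c) The amount in controversy is USD 107,500, within the $109,500 ceiling, so this disjunct is met. Condition met.
  (d) The claim is a tort claim, not an employment claim, so this disjunct is met. Satisfied.
  → Every requirement is satisfied — jurisdiction.
Courts with jurisdiction: the Wynmarsh Court of Common Pleas — 1 in total.

1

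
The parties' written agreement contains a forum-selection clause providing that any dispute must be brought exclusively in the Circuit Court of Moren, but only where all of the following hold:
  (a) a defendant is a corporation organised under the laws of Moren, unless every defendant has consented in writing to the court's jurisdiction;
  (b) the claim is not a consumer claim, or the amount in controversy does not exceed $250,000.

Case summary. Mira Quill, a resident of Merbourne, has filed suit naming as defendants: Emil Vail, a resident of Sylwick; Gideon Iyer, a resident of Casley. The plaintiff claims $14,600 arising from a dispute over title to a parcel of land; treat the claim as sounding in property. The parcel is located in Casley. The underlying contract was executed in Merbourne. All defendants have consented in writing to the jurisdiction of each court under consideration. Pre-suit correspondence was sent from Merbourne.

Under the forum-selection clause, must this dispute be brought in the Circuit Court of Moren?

Yes

The Circuit Court of Moren:
  (a) No defendant is a corporation. But every defendant has filed written consent, and the 'unless' clause therefore excuses the requirement. Met.
  (b) The claim is a property claim, not a consumer claim, so this disjunct is met. Met.
  → Forum clause is triggered.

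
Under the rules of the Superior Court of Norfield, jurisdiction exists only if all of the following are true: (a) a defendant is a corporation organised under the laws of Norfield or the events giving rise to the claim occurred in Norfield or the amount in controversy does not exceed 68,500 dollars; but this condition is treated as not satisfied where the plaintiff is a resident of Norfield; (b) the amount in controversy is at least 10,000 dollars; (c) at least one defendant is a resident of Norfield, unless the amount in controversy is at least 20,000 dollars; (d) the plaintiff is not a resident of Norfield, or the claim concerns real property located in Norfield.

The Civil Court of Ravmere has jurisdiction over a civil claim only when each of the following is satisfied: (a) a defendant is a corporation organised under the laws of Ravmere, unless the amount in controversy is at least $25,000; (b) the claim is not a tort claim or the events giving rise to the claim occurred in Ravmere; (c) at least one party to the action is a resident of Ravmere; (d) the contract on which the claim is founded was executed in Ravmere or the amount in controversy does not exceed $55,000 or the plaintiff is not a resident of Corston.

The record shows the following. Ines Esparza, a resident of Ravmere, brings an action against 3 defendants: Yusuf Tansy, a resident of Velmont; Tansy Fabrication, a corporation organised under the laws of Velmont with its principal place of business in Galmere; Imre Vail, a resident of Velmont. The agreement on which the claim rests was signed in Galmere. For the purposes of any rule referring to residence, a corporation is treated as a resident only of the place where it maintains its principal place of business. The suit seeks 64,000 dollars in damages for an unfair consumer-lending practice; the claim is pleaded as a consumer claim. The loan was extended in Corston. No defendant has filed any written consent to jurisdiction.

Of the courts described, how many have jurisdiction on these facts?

The Superior Court of Norfield:
  (a) The amount in controversy is USD 64,000, within the 68,500 dollars ceiling, so this disjunct is met. The carve-out does not apply: the plaintiff resides in Ravmere, not Norfield. Condition met.
  (b) The amount in controversy is $64,000, which meets the 10,000 dollars floor. Met.
  (c) No defendant resides in Norfield (they reside in Velmont, Galmere, Velmont). The proviso rescues it, though: the amount in controversy is USD 64,000, which meets the $20,000 floor. Met.
  (d) The plaintiff resides in Ravmere, which is not Norfield, so this disjunct is met. Satisfied.
  → Every requirement is satisfied — jurisdiction.
The Civil Court of Ravmere:
  (a) The corporate defendant(s) are organised in Velmont, not Ravmere. But the amount in controversy is $64,000, which meets the USD 25,000 floor, and the 'unless' clause therefore excuses the requirement. Satisfied.
  (b) The claim is a consumer claim, not a tort claim, so this disjunct is met. Satisfied.
  (c) Ines Esparza resides in Ravmere. Met.
  (d) The plaintiff resides in Ravmere, which is not Corston, so one alternative holds. Condition met.
  → All conditions met; jurisdiction exists.
Courts with jurisdiction: the Superior Court of Norfield, the Civil Court of Ravmere — 2 in total.

2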